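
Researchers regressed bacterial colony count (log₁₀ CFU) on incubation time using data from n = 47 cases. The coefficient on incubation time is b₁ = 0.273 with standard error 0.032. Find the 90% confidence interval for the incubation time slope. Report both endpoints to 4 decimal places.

df = n − 2 = 47 − 2 = 45.
t* = t_{0.05, 45} = 1.679427.
Margin = t* × SE = 1.679427 × 0.032 = 0.053742.
CI: 0.273 ± 0.053742 → (0.2193, 0.3267).
With 90% confidence, each one-unit increase in incubation time is associated with a change of between 0.2193 and 0.3267 log₁₀ CFU in bacterial colony count.

(0.2193, 0.3267)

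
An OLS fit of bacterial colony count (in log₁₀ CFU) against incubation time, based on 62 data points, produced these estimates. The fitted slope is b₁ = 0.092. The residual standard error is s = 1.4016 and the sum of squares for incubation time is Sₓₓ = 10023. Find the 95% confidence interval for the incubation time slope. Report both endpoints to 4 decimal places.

(0.0640, 0.1200)

SE(b₁) = s/√Sₓₓ = 1.4016/√10023 = 0.0139999.
df = n − 2 = 60.
t* = t_{0.025, 60} = 2.000298.
Margin = t* × SE = 2.000298 × 0.0139999 = 0.028004.
CI: 0.092 ± 0.028004 → (0.0640, 0.1200).
With 95% confidence, each one-unit increase in incubation time is associated with a change of between 0.0640 and 0.1200 log₁₀ CFU in bacterial colony count.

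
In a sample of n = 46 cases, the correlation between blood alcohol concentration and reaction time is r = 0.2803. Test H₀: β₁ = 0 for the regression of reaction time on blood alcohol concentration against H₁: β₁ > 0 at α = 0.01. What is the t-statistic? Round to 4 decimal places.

t = 1.9369

t = r·√(n − 2)/√(1 − r²) = 0.2803·√44/√0.921432 = 1.9369.
df = n − 2 = 44.
One-sided p ≈ 0.0296, which is ≥ 0.01, so fail to reject H₀.
The data do not give significant evidence of a linear association between blood alcohol concentration and reaction time.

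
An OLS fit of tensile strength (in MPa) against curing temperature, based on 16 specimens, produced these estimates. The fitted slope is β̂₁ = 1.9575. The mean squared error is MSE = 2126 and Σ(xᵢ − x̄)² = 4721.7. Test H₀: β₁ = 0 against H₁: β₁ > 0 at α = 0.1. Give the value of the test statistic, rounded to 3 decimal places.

SE(β̂₁) = √(MSE/Sₓₓ) = √(2126/4721.7) = 0.671015.
t = 1.9575 / 0.671015 = 2.917.
df = n − 2 = 14.
One-sided p ≈ 0.0056, which is < 0.1, so reject H₀.
There is evidence that the true slope on curing temperature is positive.

t = 2.917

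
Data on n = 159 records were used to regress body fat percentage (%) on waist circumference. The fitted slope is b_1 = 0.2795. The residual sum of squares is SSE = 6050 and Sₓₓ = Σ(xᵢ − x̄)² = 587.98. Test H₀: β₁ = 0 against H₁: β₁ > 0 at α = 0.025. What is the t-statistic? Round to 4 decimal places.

t = 1.0918

MSE = SSE/(n − 2) = 6050/157 = 38.535.
SE(b_1) = √(MSE/Sₓₓ) = √(38.535/587.98) = 0.256004.
t = 0.2795 / 0.256004 = 1.0918.
df = n − 2 = 157.
One-sided p ≈ 0.1383, which is ≥ 0.025, so fail to reject H₀.
The data do not give significant evidence that the true slope on waist circumference is positive.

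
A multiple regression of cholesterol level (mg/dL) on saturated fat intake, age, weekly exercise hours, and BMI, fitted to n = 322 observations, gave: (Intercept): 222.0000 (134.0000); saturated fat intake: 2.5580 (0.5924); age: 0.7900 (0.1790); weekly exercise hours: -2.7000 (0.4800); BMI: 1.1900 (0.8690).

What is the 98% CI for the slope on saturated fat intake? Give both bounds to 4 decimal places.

Read off: b = 2.5580, SE = 0.5924 for saturated fat intake.
df = n − k − 1 = 322 − 4 − 1 = 317.
t* = t_{0.01, 317} = 2.338169.
Margin = t* × SE = 2.338169 × 0.5924 = 1.385131.
CI: 2.5580 ± 1.385131 → (1.1729, 3.9431).

(1.1729, 3.9431)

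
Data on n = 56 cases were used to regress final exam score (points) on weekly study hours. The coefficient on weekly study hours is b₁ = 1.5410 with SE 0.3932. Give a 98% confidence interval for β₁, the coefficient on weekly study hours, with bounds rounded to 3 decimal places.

(0.598, 2.484)

df = n − 2 = 56 − 2 = 54.
t* = t_{0.01, 54} = 2.39741.
Margin = t* × SE = 2.39741 × 0.3932 = 0.94266.
CI: 1.5410 ± 0.94266 → (0.598, 2.484).
With 98% confidence, each one-unit increase in weekly study hours is associated with a change of between 0.598 and 2.484 points in final exam score.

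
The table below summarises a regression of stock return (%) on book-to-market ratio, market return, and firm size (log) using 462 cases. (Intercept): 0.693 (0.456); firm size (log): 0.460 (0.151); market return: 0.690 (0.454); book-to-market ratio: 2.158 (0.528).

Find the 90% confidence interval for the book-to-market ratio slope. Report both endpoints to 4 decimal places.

(1.2878, 3.0282)

Read off: b = 2.158, SE = 0.528 for book-to-market ratio.
df = n − k − 1 = 462 − 3 − 1 = 458.
t* = t_{0.05, 458} = 1.648187.
Margin = t* × SE = 1.648187 × 0.528 = 0.870243.
CI: 2.158 ± 0.870243 → (1.2878, 3.0282).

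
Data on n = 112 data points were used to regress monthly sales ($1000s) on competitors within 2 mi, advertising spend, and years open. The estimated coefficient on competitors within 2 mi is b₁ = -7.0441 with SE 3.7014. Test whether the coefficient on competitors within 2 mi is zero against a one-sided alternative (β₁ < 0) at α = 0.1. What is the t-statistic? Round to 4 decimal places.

H₀: β₁ = 0 vs H₁: β₁ < 0.
t = (b₁ − β₁⁰)/SE = -7.0441 / 3.7014 = -1.9031.
df = n − k − 1 = 112 − 3 − 1 = 108.
One-sided p ≈ 0.0298, which is < 0.1, so reject H₀.
There is evidence that the true slope on competitors within 2 mi is negative, holding the other predictors fixed.

t = -1.9031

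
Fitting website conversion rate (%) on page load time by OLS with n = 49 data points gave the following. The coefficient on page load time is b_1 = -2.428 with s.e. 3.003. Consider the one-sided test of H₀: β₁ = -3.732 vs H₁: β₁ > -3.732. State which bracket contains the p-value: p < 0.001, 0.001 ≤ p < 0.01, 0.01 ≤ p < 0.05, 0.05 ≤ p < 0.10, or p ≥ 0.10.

p ≥ 0.10

t = (-2.428 − (-3.732)) / 3.003 = 0.434.
df = n − 2 = 49 − 2 = 47.
One-sided p = P(T_{47} > t) ≈ 0.3331.
So p ≥ 0.10.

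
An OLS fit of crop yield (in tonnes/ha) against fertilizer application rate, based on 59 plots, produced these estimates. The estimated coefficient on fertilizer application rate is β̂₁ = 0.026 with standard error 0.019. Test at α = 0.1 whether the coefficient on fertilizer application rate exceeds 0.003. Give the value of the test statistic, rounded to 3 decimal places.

H₀: β₁ = 0.003 vs H₁: β₁ > 0.003.
t = (β̂₁ − β₁⁰)/SE = (0.026 − 0.003) / 0.019 = 1.211.
df = n − 2 = 59 − 2 = 57.
One-sided p ≈ 0.1155, which is ≥ 0.1, so fail to reject H₀.
The data do not give significant evidence that the true slope on fertilizer application rate exceeds 0.003 tonnes/ha per unit.

t = 1.211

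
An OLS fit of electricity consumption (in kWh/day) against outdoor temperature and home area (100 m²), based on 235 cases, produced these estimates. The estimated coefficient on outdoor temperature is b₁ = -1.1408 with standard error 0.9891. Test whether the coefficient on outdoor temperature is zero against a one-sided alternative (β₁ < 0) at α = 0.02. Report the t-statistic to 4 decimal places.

t = -1.1534

H₀: β₁ = 0 vs H₁: β₁ < 0.
t = (b₁ − β₁⁰)/SE = -1.1408 / 0.9891 = -1.1534.
df = n − k − 1 = 235 − 2 − 1 = 232.
One-sided p ≈ 0.1250, which is ≥ 0.02, so fail to reject H₀.
The data do not give significant evidence that the true slope on outdoor temperature is negative, holding the other predictors fixed.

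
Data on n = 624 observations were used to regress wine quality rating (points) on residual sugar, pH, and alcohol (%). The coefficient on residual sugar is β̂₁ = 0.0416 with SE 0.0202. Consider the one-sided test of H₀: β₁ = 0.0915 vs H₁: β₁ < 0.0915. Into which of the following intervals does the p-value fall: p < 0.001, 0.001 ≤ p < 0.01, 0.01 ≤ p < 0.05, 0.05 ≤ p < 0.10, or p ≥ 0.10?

t = (0.0416 − 0.0915) / 0.0202 = -2.470.
df = n − k − 1 = 624 − 3 − 1 = 620.
One-sided p = P(T_{620} < t) ≈ 0.0069.
So 0.001 ≤ p < 0.01.

0.001 ≤ p < 0.01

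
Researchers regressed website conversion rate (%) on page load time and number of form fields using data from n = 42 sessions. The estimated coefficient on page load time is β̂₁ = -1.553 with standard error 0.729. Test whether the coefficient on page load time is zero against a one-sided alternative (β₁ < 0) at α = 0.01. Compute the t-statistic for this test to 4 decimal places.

H₀: β₁ = 0 vs H₁: β₁ < 0.
t = (β̂₁ − β₁⁰)/SE = -1.553 / 0.729 = -2.1303.
df = n − k − 1 = 42 − 2 − 1 = 39.
One-sided p ≈ 0.0198, which is ≥ 0.01, so fail to reject H₀.
The data do not give significant evidence that the true slope on page load time is negative, holding the other predictors fixed.

t = -2.1303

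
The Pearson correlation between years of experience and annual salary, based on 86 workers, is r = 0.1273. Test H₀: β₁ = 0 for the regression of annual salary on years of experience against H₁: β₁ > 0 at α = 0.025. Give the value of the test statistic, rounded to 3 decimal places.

t = 1.176

t = r·√(n − 2)/√(1 − r²) = 0.1273·√84/√0.983795 = 1.176.
df = n − 2 = 84.
One-sided p ≈ 0.1214, which is ≥ 0.025, so fail to reject H₀.
The data do not give significant evidence of a linear association between years of experience and annual salary.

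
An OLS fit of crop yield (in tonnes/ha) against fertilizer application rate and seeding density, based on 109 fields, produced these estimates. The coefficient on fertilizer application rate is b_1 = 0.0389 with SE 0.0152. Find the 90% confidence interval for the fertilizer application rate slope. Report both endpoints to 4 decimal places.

df = n − k − 1 = 109 − 2 − 1 = 106.
t* = t_{0.05, 106} = 1.659356.
Margin = t* × SE = 1.659356 × 0.0152 = 0.025222.
CI: 0.0389 ± 0.025222 → (0.0137, 0.0641).
With 90% confidence, each one-unit increase in fertilizer application rate is associated with a change of between 0.0137 and 0.0641 tonnes/ha in crop yield, holding the other predictors fixed.

(0.0137, 0.0641)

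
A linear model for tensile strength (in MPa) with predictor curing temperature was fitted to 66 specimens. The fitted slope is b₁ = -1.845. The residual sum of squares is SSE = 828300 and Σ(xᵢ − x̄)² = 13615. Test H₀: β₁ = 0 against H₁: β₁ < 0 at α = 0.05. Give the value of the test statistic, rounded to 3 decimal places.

MSE = SSE/(n − 2) = 828300/64 = 12942.2.
SE(b₁) = √(MSE/Sₓₓ) = √(12942.2/13615) = 0.974978.
t = -1.845 / 0.974978 = -1.892.
df = n − 2 = 64.
One-sided p ≈ 0.0315, which is < 0.05, so reject H₀.
There is evidence that the true slope on curing temperature is negative.

t = -1.892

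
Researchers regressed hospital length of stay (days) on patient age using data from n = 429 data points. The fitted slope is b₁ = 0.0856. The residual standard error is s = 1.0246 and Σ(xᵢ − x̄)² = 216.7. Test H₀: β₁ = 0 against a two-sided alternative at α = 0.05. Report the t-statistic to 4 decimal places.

SE(b₁) = s/√Sₓₓ = 1.0246/√216.7 = 0.0696025.
t = 0.0856 / 0.0696025 = 1.2298.
df = n − 2 = 427.
Two-sided p ≈ 0.2194, which is ≥ 0.05, so fail to reject H₀.
The data do not give significant evidence of an association between patient age and hospital length of stay.

t = 1.2298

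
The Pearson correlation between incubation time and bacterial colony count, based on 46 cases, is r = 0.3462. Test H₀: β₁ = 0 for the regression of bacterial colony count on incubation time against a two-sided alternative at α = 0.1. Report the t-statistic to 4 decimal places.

t = 2.4478

t = r·√(n − 2)/√(1 − r²) = 0.3462·√44/√0.880146 = 2.4478.
df = n − 2 = 44.
Two-sided p ≈ 0.0184, which is < 0.1, so reject H₀.
There is evidence of a linear association between incubation time and bacterial colony count.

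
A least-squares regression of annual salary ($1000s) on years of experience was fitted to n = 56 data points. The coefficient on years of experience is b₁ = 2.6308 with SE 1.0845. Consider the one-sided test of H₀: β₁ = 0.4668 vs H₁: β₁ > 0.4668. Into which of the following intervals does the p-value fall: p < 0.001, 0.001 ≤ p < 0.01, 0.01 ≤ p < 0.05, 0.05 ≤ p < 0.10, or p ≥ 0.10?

0.01 ≤ p < 0.05

t = (2.6308 − 0.4668) / 1.0845 = 1.995.
df = n − 2 = 56 − 2 = 54.
One-sided p = P(T_{54} > t) ≈ 0.0255.
So 0.01 ≤ p < 0.05.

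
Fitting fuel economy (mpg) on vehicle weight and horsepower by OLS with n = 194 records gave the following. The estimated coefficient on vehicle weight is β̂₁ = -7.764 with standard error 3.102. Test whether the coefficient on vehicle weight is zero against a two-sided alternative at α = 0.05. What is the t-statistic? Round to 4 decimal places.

t = -2.5029

H₀: β₁ = 0 vs H₁: β₁ ≠ 0.
t = (β̂₁ − β₁⁰)/SE = -7.764 / 3.102 = -2.5029.
df = n − k − 1 = 194 − 2 − 1 = 191.
Two-sided p ≈ 0.0132, which is < 0.05, so reject H₀.
There is evidence that vehicle weight is associated with fuel economy, holding the other predictors fixed.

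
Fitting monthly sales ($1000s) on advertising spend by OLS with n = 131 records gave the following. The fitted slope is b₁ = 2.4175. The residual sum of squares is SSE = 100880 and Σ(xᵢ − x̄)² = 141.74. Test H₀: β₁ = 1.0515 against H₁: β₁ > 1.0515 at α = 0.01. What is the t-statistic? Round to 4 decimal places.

t = 0.5816

MSE = SSE/(n − 2) = 100880/129 = 782.016.
SE(b₁) = √(MSE/Sₓₓ) = √(782.016/141.74) = 2.34888.
t = (2.4175 − 1.0515) / 2.34888 = 0.5816.
df = n − 2 = 129.
One-sided p ≈ 0.2809, which is ≥ 0.01, so fail to reject H₀.
The data do not give significant evidence that the true slope on advertising spend exceeds 1.0515 $1000s per unit.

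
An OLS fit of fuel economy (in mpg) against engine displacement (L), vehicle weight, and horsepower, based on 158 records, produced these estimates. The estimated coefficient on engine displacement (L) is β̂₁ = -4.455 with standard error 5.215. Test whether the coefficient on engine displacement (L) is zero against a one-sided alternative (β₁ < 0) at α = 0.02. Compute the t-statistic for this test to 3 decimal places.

t = -0.854

H₀: β₁ = 0 vs H₁: β₁ < 0.
t = (β̂₁ − β₁⁰)/SE = -4.455 / 5.215 = -0.854.
df = n − k − 1 = 158 − 3 − 1 = 154.
One-sided p ≈ 0.1971, which is ≥ 0.02, so fail to reject H₀.
The data do not give significant evidence that the true slope on engine displacement (L) is negative, holding the other predictors fixed.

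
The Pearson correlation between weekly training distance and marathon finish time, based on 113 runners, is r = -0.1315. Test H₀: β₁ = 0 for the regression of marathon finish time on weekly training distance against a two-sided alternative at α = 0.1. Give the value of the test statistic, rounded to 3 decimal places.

t = -1.398

t = r·√(n − 2)/√(1 − r²) = -0.1315·√111/√0.982708 = -1.398.
df = n − 2 = 111.
Two-sided p ≈ 0.1650, which is ≥ 0.1, so fail to reject H₀.
The data do not give significant evidence of a linear association between weekly training distance and marathon finish time.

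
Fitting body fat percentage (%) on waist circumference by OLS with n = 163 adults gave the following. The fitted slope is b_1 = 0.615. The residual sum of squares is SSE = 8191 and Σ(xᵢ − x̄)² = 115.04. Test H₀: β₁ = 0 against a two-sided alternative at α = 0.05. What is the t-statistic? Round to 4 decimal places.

MSE = SSE/(n − 2) = 8191/161 = 50.8758.
SE(b_1) = √(MSE/Sₓₓ) = √(50.8758/115.04) = 0.665014.
t = 0.615 / 0.665014 = 0.9248.
df = n − 2 = 161.
Two-sided p ≈ 0.3565, which is ≥ 0.05, so fail to reject H₀.
The data do not give significant evidence of an association between waist circumference and body fat percentage.

t = 0.9248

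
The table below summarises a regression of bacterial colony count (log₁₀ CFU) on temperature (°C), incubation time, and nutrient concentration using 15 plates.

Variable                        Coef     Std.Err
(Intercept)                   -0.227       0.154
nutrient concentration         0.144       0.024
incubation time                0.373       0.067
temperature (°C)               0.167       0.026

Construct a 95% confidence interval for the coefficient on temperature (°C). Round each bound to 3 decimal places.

(0.110, 0.224)

Read off: b = 0.167, SE = 0.026 for temperature (°C).
df = n − k − 1 = 15 − 3 − 1 = 11.
t* = t_{0.025, 11} = 2.200985.
Margin = t* × SE = 2.200985 × 0.026 = 0.05723.
CI: 0.167 ± 0.05723 → (0.110, 0.224).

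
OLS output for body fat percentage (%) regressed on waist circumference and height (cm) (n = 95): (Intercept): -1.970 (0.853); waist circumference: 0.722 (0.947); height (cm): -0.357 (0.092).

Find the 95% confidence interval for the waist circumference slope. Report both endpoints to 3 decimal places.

(-1.159, 2.603)

Read off: b = 0.722, SE = 0.947 for waist circumference.
df = n − k − 1 = 95 − 2 − 1 = 92.
t* = t_{0.025, 92} = 1.986086.
Margin = t* × SE = 1.986086 × 0.947 = 1.88082.
CI: 0.722 ± 1.88082 → (-1.159, 2.603).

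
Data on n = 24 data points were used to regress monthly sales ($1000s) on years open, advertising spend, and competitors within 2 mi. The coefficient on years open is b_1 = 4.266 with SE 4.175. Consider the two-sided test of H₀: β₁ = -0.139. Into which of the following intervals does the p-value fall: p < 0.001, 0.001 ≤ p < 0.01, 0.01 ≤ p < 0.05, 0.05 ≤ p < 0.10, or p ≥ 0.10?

p ≥ 0.10

t = (4.266 − (-0.139)) / 4.175 = 1.055.
df = n − k − 1 = 24 − 3 − 1 = 20.
Two-sided p = 2·P(T_{20} > |t|) ≈ 0.3040.
So p ≥ 0.10.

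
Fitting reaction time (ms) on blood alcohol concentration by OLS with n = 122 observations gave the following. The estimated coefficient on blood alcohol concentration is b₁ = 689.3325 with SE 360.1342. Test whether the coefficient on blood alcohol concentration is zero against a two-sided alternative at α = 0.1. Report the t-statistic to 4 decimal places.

t = 1.9141

H₀: β₁ = 0 vs H₁: β₁ ≠ 0.
t = (b₁ − β₁⁰)/SE = 689.3325 / 360.1342 = 1.9141.
df = n − 2 = 122 − 2 = 120.
Two-sided p ≈ 0.0580, which is < 0.1, so reject H₀.
There is evidence that blood alcohol concentration is associated with reaction time.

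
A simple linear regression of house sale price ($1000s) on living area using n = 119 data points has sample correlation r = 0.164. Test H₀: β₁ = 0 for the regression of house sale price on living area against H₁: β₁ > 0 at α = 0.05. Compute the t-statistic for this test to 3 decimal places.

t = r·√(n − 2)/√(1 − r²) = 0.164·√117/√0.973104 = 1.798.
df = n − 2 = 117.
One-sided p ≈ 0.0374, which is < 0.05, so reject H₀.
There is evidence of a linear association between living area and house sale price.

t = 1.798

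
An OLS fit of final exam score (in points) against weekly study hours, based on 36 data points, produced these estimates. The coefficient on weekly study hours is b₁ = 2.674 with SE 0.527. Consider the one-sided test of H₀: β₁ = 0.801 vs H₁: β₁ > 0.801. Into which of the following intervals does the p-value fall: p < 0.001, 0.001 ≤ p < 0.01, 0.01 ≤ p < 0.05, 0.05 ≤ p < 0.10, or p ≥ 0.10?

t = (2.674 − 0.801) / 0.527 = 3.554.
df = n − 2 = 36 − 2 = 34.
One-sided p = P(T_{34} > t) ≈ 0.0006.
So p < 0.001.

p < 0.001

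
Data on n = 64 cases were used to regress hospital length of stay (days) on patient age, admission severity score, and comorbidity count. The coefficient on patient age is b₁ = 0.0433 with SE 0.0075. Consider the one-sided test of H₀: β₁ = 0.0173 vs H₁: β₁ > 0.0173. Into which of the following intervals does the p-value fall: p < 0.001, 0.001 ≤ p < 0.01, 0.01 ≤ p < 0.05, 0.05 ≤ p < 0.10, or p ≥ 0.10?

p < 0.001

t = (0.0433 − 0.0173) / 0.0075 = 3.467.
df = n − k − 1 = 64 − 3 − 1 = 60.
One-sided p = P(T_{60} > t) ≈ 0.0005.
So p < 0.001.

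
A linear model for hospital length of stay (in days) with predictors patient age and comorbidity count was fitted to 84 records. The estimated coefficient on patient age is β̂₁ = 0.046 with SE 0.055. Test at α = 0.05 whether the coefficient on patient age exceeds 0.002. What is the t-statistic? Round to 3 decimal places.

t = 0.800

H₀: β₁ = 0.002 vs H₁: β₁ > 0.002.
t = (β̂₁ − β₁⁰)/SE = (0.046 − 0.002) / 0.055 = 0.800.
df = n − k − 1 = 84 − 2 − 1 = 81.
One-sided p ≈ 0.2130, which is ≥ 0.05, so fail to reject H₀.
The data do not give significant evidence that the true slope on patient age exceeds 0.002 days per unit, holding the other predictors fixed.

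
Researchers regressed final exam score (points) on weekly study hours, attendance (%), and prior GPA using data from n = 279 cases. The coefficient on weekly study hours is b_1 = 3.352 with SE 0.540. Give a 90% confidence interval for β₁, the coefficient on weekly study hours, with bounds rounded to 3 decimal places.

df = n − k − 1 = 279 − 3 − 1 = 275.
t* = t_{0.05, 275} = 1.650413.
Margin = t* × SE = 1.650413 × 0.540 = 0.89122.
CI: 3.352 ± 0.89122 → (2.461, 4.243).
With 90% confidence, each one-unit increase in weekly study hours is associated with a change of between 2.461 and 4.243 points in final exam score, holding the other predictors fixed.

(2.461, 4.243)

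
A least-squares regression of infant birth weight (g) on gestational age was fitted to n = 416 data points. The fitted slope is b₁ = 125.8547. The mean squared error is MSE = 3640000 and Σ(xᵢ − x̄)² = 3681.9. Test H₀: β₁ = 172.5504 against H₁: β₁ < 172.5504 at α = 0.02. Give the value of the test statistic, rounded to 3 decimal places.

t = -1.485

SE(b₁) = √(MSE/Sₓₓ) = √(3.64e+06/3681.9) = 31.4423.
t = (125.8547 − 172.5504) / 31.4423 = -1.485.
df = n − 2 = 414.
One-sided p ≈ 0.0691, which is ≥ 0.02, so fail to reject H₀.
The data do not give significant evidence that the true slope on gestational age is below 172.5504 g per unit.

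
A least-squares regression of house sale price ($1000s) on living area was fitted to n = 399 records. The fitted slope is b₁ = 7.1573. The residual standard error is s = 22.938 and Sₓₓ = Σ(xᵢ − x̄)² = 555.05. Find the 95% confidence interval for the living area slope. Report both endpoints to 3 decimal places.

SE(b₁) = s/√Sₓₓ = 22.938/√555.05 = 0.97362.
df = n − 2 = 397.
t* = t_{0.025, 397} = 1.965957.
Margin = t* × SE = 1.965957 × 0.97362 = 1.91410.
CI: 7.1573 ± 1.91410 → (5.243, 9.071).
With 95% confidence, each one-unit increase in living area is associated with a change of between 5.243 and 9.071 $1000s in house sale price.

(5.243, 9.071)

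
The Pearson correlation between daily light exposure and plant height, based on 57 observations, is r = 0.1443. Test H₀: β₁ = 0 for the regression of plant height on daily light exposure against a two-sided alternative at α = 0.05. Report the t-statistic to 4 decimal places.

t = 1.0815

t = r·√(n − 2)/√(1 − r²) = 0.1443·√55/√0.979178 = 1.0815.
df = n − 2 = 55.
Two-sided p ≈ 0.2842, which is ≥ 0.05, so fail to reject H₀.
The data do not give significant evidence of a linear association between daily light exposure and plant height.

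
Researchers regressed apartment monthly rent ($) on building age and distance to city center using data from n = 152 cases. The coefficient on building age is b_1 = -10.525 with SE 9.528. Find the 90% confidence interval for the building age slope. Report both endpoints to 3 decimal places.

(-26.295, 5.245)

df = n − k − 1 = 152 − 2 − 1 = 149.
t* = t_{0.05, 149} = 1.655145.
Margin = t* × SE = 1.655145 × 9.528 = 15.77022.
CI: -10.525 ± 15.77022 → (-26.295, 5.245).
With 90% confidence, each one-unit increase in building age is associated with a change of between -26.295 and 5.245 $ in apartment monthly rent, holding the other predictors fixed.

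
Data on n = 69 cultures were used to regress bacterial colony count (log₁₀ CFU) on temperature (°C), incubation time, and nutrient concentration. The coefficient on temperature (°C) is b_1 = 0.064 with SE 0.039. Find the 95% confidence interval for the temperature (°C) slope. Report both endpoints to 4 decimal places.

df = n − k − 1 = 69 − 3 − 1 = 65.
t* = t_{0.025, 65} = 1.997138.
Margin = t* × SE = 1.997138 × 0.039 = 0.077888.
CI: 0.064 ± 0.077888 → (-0.0139, 0.1419).
With 95% confidence, each one-unit increase in temperature (°C) is associated with a change of between -0.0139 and 0.1419 log₁₀ CFU in bacterial colony count, holding the other predictors fixed.

(-0.0139, 0.1419)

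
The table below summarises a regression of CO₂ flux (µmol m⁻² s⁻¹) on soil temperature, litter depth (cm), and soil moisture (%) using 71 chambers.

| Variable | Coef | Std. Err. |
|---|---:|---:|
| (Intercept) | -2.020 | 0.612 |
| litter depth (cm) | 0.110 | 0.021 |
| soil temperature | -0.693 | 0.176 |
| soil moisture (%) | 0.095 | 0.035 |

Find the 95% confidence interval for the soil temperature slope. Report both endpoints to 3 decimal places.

Read off: b = -0.693, SE = 0.176 for soil temperature.
df = n − k − 1 = 71 − 3 − 1 = 67.
t* = t_{0.025, 67} = 1.996008.
Margin = t* × SE = 1.996008 × 0.176 = 0.35130.
CI: -0.693 ± 0.35130 → (-1.044, -0.342).

(-1.044, -0.342)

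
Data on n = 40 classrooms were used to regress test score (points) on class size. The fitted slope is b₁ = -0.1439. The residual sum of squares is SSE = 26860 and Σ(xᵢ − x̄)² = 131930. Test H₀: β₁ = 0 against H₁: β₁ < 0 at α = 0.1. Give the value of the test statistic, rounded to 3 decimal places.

t = -1.966

MSE = SSE/(n − 2) = 26860/38 = 706.842.
SE(b₁) = √(MSE/Sₓₓ) = √(706.842/131930) = 0.0731963.
t = -0.1439 / 0.0731963 = -1.966.
df = n − 2 = 38.
One-sided p ≈ 0.0283, which is < 0.1, so reject H₀.
There is evidence that the true slope on class size is negative.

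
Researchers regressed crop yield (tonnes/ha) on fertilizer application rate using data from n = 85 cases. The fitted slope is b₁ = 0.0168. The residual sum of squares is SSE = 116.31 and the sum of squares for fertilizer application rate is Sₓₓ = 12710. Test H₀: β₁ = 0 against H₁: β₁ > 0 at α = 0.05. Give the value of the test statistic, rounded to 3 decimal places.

MSE = SSE/(n − 2) = 116.31/83 = 1.40133.
SE(b₁) = √(MSE/Sₓₓ) = √(1.40133/12710) = 0.0105002.
t = 0.0168 / 0.0105002 = 1.600.
df = n − 2 = 83.
One-sided p ≈ 0.0567, which is ≥ 0.05, so fail to reject H₀.
The data do not give significant evidence that the true slope on fertilizer application rate is positive.

t = 1.600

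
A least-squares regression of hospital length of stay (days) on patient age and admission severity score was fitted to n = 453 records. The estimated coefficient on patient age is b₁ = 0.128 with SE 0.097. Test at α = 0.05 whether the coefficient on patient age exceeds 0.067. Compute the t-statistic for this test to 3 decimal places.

t = 0.629

H₀: β₁ = 0.067 vs H₁: β₁ > 0.067.
t = (b₁ − β₁⁰)/SE = (0.128 − 0.067) / 0.097 = 0.629.
df = n − k − 1 = 453 − 2 − 1 = 450.
One-sided p ≈ 0.2649, which is ≥ 0.05, so fail to reject H₀.
The data do not give significant evidence that the true slope on patient age exceeds 0.067 days per unit, holding the other predictors fixed.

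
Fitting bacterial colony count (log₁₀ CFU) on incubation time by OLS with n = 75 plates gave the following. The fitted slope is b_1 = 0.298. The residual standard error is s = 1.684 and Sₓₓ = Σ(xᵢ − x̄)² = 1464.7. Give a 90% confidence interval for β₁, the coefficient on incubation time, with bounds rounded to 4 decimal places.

(0.2247, 0.3713)

SE(b_1) = s/√Sₓₓ = 1.684/√1464.7 = 0.0440015.
df = n − 2 = 73.
t* = t_{0.05, 73} = 1.665996.
Margin = t* × SE = 1.665996 × 0.0440015 = 0.073306.
CI: 0.298 ± 0.073306 → (0.2247, 0.3713).
With 90% confidence, each one-unit increase in incubation time is associated with a change of between 0.2247 and 0.3713 log₁₀ CFU in bacterial colony count.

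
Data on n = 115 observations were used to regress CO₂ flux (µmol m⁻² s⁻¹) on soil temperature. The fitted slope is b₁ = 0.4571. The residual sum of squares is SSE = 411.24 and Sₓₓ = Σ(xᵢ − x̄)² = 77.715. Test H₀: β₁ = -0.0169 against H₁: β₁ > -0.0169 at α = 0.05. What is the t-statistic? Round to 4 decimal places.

MSE = SSE/(n − 2) = 411.24/113 = 3.63929.
SE(b₁) = √(MSE/Sₓₓ) = √(3.63929/77.715) = 0.216399.
t = (0.4571 − (-0.0169)) / 0.216399 = 2.1904.
df = n − 2 = 113.
One-sided p ≈ 0.0153, which is < 0.05, so reject H₀.
There is evidence that the true slope on soil temperature exceeds -0.0169 µmol m⁻² s⁻¹ per unit.

t = 2.1904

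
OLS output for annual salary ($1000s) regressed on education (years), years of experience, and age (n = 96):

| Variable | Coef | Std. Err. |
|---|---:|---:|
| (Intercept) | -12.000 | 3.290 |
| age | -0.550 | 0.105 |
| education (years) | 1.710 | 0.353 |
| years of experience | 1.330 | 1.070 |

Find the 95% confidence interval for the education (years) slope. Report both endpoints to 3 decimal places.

(1.009, 2.411)

Read off: b = 1.710, SE = 0.353 for education (years).
df = n − k − 1 = 96 − 3 − 1 = 92.
t* = t_{0.025, 92} = 1.986086.
Margin = t* × SE = 1.986086 × 0.353 = 0.70109.
CI: 1.710 ± 0.70109 → (1.009, 2.411).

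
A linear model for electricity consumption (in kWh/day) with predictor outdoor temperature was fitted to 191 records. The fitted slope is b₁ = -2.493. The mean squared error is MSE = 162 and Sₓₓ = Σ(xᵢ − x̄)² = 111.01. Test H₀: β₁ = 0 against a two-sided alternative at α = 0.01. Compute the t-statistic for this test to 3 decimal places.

t = -2.064

SE(b₁) = √(MSE/Sₓₓ) = √(162/111.01) = 1.20803.
t = -2.493 / 1.20803 = -2.064.
df = n − 2 = 189.
Two-sided p ≈ 0.0404, which is ≥ 0.01, so fail to reject H₀.
The data do not give significant evidence of an association between outdoor temperature and electricity consumption.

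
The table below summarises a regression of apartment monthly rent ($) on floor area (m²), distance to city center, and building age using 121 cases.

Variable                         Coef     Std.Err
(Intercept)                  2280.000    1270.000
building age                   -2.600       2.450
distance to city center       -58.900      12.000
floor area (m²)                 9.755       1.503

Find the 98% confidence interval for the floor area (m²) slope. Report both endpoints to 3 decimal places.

(6.210, 13.300)

Read off: b = 9.755, SE = 1.503 for floor area (m²).
df = n − k − 1 = 121 − 3 − 1 = 117.
t* = t_{0.01, 117} = 2.358642.
Margin = t* × SE = 2.358642 × 1.503 = 3.54504.
CI: 9.755 ± 3.54504 → (6.210, 13.300).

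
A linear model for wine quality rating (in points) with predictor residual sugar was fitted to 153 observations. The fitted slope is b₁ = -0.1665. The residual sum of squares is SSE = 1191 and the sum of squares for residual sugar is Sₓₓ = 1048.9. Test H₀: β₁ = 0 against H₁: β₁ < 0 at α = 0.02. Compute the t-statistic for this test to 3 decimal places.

MSE = SSE/(n − 2) = 1191/151 = 7.88742.
SE(b₁) = √(MSE/Sₓₓ) = √(7.88742/1048.9) = 0.0867162.
t = -0.1665 / 0.0867162 = -1.920.
df = n − 2 = 151.
One-sided p ≈ 0.0284, which is ≥ 0.02, so fail to reject H₀.
The data do not give significant evidence that the true slope on residual sugar is negative.

t = -1.920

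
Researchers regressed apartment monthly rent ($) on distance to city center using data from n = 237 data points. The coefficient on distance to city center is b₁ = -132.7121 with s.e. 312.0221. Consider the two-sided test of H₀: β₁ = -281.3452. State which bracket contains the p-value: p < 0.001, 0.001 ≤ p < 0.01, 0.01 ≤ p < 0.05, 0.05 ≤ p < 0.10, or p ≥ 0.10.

t = (-132.7121 − (-281.3452)) / 312.0221 = 0.476.
df = n − 2 = 237 − 2 = 235.
Two-sided p = 2·P(T_{235} > |t|) ≈ 0.6343.
So p ≥ 0.10.

p ≥ 0.10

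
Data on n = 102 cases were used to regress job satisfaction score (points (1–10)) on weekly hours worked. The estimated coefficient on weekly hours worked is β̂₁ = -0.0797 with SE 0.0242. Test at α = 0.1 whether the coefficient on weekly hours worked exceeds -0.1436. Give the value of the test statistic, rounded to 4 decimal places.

t = 2.6405

H₀: β₁ = -0.1436 vs H₁: β₁ > -0.1436.
t = (β̂₁ − β₁⁰)/SE = (-0.0797 − (-0.1436)) / 0.0242 = 2.6405.
df = n − 2 = 102 − 2 = 100.
One-sided p ≈ 0.0048, which is < 0.1, so reject H₀.
There is evidence that the true slope on weekly hours worked exceeds -0.1436 points (1–10) per unit.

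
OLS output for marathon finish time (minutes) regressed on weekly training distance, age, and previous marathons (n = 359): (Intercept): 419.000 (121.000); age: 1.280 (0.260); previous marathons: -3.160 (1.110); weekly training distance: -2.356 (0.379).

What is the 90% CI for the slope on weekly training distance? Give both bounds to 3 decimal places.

Read off: b = -2.356, SE = 0.379 for weekly training distance.
df = n − k − 1 = 359 − 3 − 1 = 355.
t* = t_{0.05, 355} = 1.649157.
Margin = t* × SE = 1.649157 × 0.379 = 0.62503.
CI: -2.356 ± 0.62503 → (-2.981, -1.731).

(-2.981, -1.731)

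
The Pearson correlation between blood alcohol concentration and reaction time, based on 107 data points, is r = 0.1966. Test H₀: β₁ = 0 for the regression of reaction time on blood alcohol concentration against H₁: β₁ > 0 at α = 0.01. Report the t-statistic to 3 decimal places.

t = r·√(n − 2)/√(1 − r²) = 0.1966·√105/√0.961348 = 2.055.
df = n − 2 = 105.
One-sided p ≈ 0.0212, which is ≥ 0.01, so fail to reject H₀.
The data do not give significant evidence of a linear association between blood alcohol concentration and reaction time.

t = 2.055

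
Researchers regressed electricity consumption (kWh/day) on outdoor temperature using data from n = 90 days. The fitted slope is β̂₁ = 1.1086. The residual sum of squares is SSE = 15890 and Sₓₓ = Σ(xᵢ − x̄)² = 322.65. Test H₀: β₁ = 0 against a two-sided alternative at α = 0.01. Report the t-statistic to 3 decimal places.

MSE = SSE/(n − 2) = 15890/88 = 180.568.
SE(β̂₁) = √(MSE/Sₓₓ) = √(180.568/322.65) = 0.748092.
t = 1.1086 / 0.748092 = 1.482.
df = n − 2 = 88.
Two-sided p ≈ 0.1419, which is ≥ 0.01, so fail to reject H₀.
The data do not give significant evidence of an association between outdoor temperature and electricity consumption.

t = 1.482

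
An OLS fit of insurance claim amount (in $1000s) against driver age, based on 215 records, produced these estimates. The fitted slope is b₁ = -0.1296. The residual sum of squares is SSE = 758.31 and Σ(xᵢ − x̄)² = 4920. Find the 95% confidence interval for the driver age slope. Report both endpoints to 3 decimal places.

MSE = SSE/(n − 2) = 758.31/213 = 3.56014.
SE(b₁) = √(MSE/Sₓₓ) = √(3.56014/4920) = 0.0268999.
df = n − 2 = 213.
t* = t_{0.025, 213} = 1.971164.
Margin = t* × SE = 1.971164 × 0.0268999 = 0.05302.
CI: -0.1296 ± 0.05302 → (-0.183, -0.077).
With 95% confidence, each one-unit increase in driver age is associated with a change of between -0.183 and -0.077 $1000s in insurance claim amount.

(-0.183, -0.077)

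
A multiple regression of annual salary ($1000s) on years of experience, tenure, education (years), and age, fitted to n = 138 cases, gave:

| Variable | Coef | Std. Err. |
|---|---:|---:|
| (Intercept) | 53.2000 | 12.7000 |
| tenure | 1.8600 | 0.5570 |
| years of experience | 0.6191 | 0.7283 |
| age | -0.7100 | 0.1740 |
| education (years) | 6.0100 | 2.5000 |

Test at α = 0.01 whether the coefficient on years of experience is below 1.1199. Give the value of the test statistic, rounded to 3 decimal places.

Read off: b = 0.6191, SE = 0.7283 for years of experience.
H₀: β₁ = 1.1199 vs H₁: β₁ < 1.1199.
t = (0.6191 − 1.1199) / 0.7283 = -0.688.
df = n − k − 1 = 138 − 4 − 1 = 133.
One-sided p ≈ 0.2464, which is ≥ 0.01, so fail to reject H₀.
The data do not give significant evidence that the true slope on years of experience is below 1.1199 $1000s per unit, holding the other predictors fixed.

t = -0.688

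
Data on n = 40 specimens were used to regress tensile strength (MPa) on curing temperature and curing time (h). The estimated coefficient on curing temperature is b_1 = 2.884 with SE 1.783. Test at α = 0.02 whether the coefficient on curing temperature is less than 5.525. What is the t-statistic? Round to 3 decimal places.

H₀: β₁ = 5.525 vs H₁: β₁ < 5.525.
t = (b_1 − β₁⁰)/SE = (2.884 − 5.525) / 1.783 = -1.481.
df = n − k − 1 = 40 − 2 − 1 = 37.
One-sided p ≈ 0.0735, which is ≥ 0.02, so fail to reject H₀.
The data do not give significant evidence that the true slope on curing temperature is below 5.525 MPa per unit, holding the other predictors fixed.

t = -1.481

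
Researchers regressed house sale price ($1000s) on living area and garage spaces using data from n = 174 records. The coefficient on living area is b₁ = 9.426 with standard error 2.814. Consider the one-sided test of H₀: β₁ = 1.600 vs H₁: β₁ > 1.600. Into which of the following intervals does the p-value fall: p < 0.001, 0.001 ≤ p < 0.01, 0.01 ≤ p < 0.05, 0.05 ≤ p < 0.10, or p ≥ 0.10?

0.001 ≤ p < 0.01

t = (9.426 − 1.600) / 2.814 = 2.781.
df = n − k − 1 = 174 − 2 − 1 = 171.
One-sided p = P(T_{171} > t) ≈ 0.0030.
So 0.001 ≤ p < 0.01.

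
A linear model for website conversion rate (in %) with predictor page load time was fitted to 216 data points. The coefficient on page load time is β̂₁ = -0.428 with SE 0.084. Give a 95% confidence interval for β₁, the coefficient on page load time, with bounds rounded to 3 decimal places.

df = n − 2 = 216 − 2 = 214.
t* = t_{0.025, 214} = 1.971111.
Margin = t* × SE = 1.971111 × 0.084 = 0.16557.
CI: -0.428 ± 0.16557 → (-0.594, -0.262).
With 95% confidence, each one-unit increase in page load time is associated with a change of between -0.594 and -0.262 % in website conversion rate.

(-0.594, -0.262)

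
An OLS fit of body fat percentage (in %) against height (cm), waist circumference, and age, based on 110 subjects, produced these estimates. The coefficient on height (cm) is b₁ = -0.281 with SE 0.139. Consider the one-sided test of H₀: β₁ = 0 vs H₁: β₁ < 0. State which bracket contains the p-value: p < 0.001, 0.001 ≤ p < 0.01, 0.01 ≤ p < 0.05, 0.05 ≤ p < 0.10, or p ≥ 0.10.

t = -0.281 / 0.139 = -2.022.
df = n − k − 1 = 110 − 3 − 1 = 106.
One-sided p = P(T_{106} < t) ≈ 0.0229.
So 0.01 ≤ p < 0.05.

0.01 ≤ p < 0.05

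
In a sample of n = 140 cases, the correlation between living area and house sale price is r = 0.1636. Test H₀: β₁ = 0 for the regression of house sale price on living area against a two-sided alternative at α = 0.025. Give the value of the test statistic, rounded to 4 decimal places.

t = 1.9481

t = r·√(n − 2)/√(1 − r²) = 0.1636·√138/√0.973235 = 1.9481.
df = n − 2 = 138.
Two-sided p ≈ 0.0534, which is ≥ 0.025, so fail to reject H₀.
The data do not give significant evidence of a linear association between living area and house sale price.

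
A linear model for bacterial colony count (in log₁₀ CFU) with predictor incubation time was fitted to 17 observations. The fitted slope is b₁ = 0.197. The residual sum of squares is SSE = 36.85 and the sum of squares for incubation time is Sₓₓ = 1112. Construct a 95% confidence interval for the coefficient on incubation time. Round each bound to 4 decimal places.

MSE = SSE/(n − 2) = 36.85/15 = 2.45667.
SE(b₁) = √(MSE/Sₓₓ) = √(2.45667/1112) = 0.0470025.
df = n − 2 = 15.
t* = t_{0.025, 15} = 2.13145.
Margin = t* × SE = 2.13145 × 0.0470025 = 0.100183.
CI: 0.197 ± 0.100183 → (0.0968, 0.2972).
With 95% confidence, each one-unit increase in incubation time is associated with a change of between 0.0968 and 0.2972 log₁₀ CFU in bacterial colony count.

(0.0968, 0.2972)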